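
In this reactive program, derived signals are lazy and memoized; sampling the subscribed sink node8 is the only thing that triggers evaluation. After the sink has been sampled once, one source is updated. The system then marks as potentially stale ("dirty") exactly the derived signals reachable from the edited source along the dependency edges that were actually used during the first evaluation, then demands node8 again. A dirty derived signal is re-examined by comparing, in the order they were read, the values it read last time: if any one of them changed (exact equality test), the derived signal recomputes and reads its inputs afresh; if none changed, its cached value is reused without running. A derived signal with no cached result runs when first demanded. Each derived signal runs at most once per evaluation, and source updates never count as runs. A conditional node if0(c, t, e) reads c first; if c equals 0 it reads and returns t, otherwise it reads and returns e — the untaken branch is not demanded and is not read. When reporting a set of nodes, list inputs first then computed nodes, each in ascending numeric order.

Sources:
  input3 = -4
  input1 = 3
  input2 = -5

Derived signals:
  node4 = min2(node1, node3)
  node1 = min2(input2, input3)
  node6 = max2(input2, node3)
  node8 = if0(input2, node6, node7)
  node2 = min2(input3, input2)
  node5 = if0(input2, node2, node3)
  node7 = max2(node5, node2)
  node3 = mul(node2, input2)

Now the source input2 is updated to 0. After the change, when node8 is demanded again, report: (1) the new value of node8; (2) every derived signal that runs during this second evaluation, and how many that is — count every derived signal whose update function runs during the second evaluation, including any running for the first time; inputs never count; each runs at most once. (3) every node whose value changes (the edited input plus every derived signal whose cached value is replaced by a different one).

First demand of the output computes:
  node2 = min2(-4, -5) = -5
  node3 = mul(-5, -5) = 25
  node5 = if0(input2=-5 -> else branch node3) = 25
  node7 = max2(25, -5) = 25
  node8 = if0(input2=-5 -> else branch node7) = 25

After the edit, cleaning proceeds:
  node2: a read changed (input2 -5->0) — executes, giving -4.
  node3: a read changed (node2 -5->-4; input2 -5->0) — executes, giving 0.
  node5: stays stale; no demand reaches it after the flip.
  node6: had never run; runs now, result 0.
  node7: stays stale; no demand reaches it after the flip.
  node8: a read changed (input2 -5->0) — executes, giving 0.

Note the branch switch — demand abandons node5, node7, which are never re-examined.

Demanding node8 again yields 0.
4 derived signals run: node2, node3, node6, node8.
The nodes whose values change: input2, node2, node3, node8.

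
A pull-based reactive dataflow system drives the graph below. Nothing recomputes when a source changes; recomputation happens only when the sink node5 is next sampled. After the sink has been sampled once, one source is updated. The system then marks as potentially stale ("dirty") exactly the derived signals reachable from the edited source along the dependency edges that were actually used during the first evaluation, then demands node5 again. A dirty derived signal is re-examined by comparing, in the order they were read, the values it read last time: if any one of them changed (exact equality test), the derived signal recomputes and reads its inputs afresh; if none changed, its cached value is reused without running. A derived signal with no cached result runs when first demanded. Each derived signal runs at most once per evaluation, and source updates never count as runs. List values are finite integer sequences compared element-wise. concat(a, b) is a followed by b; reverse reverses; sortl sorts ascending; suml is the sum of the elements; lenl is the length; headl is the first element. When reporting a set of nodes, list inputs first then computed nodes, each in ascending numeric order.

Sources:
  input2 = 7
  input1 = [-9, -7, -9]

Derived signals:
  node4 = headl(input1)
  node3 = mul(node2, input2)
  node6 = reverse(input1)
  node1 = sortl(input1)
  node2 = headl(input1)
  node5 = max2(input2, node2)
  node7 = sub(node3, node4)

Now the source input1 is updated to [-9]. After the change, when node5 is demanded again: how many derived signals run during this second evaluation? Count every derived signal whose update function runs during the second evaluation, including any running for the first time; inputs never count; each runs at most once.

Derived signals that run: node2 — 1 in total.
Key observation: the change is absorbed at node2 — it re-runs but produces the same value, and the output's value is unchanged.

First evaluation (everything demanded from the output):
  node2 = headl([-9, -7, -9]) = -9
  node5 = max2(7, -9) = 7

Propagation after the edit:
  node2: runs — input1 [-9, -7, -9]->[-9]; result -9 (same value as before).
  node5: checked — values it read are unchanged (input2 unchanged, node2 unchanged); reused cached 7 without running.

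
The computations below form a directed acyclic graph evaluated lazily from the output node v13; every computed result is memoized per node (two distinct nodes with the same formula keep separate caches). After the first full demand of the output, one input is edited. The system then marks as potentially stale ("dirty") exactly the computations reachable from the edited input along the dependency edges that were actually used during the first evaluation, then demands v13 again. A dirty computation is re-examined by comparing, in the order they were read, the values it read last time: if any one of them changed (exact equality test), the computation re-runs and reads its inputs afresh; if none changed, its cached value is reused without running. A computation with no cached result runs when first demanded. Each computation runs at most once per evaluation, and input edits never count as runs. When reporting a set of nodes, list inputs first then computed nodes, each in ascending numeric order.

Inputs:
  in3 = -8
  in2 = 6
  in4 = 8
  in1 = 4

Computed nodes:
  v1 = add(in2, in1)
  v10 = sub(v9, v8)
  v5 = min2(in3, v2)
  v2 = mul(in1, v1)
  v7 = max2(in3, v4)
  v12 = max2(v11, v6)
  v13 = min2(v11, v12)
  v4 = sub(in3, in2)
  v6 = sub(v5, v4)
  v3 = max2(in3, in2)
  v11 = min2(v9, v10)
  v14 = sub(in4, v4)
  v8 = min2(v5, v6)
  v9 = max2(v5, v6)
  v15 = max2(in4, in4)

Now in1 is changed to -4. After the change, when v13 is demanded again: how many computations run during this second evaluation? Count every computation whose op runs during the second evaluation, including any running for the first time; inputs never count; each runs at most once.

First demand of the output computes:
  v1 = add(6, 4) = 10
  v2 = mul(4, 10) = 40
  v4 = sub(-8, 6) = -14
  v5 = min2(-8, 40) = -8
  v6 = sub(-8, -14) = 6
  v8 = min2(-8, 6) = -8
  v9 = max2(-8, 6) = 6
  v10 = sub(6, -8) = 14
  v11 = min2(6, 14) = 6
  v12 = max2(6, 6) = 6
  v13 = min2(6, 6) = 6

After the edit, cleaning proceeds:
  v1: a read changed (in1 4->-4) — executes, giving 2.
  v2: a read changed (in1 4->-4; v1 10->2) — executes, giving -8.
  v5: a read changed (v2 40->-8) — executes, giving -8 — identical to its old value.
  v6: dirty, but its reads are unchanged (v5 unchanged, v4 unchanged); cached 6 stands.
  v8: dirty, but its reads are unchanged (v5 unchanged, v6 unchanged); cached -8 stands.
  v9: dirty, but its reads are unchanged (v5 unchanged, v6 unchanged); cached 6 stands.
  v10: dirty, but its reads are unchanged (v9 unchanged, v8 unchanged); cached 14 stands.
  v11: dirty, but its reads are unchanged (v9 unchanged, v10 unchanged); cached 6 stands.
  v12: dirty, but its reads are unchanged (v11 unchanged, v6 unchanged); cached 6 stands.
  v13: dirty, but its reads are unchanged (v11 unchanged, v12 unchanged); cached 6 stands.

Note the absorption at v5: it re-runs yet its value is the same, leaving the output's value untouched.

3 computations run: v1, v2, v5.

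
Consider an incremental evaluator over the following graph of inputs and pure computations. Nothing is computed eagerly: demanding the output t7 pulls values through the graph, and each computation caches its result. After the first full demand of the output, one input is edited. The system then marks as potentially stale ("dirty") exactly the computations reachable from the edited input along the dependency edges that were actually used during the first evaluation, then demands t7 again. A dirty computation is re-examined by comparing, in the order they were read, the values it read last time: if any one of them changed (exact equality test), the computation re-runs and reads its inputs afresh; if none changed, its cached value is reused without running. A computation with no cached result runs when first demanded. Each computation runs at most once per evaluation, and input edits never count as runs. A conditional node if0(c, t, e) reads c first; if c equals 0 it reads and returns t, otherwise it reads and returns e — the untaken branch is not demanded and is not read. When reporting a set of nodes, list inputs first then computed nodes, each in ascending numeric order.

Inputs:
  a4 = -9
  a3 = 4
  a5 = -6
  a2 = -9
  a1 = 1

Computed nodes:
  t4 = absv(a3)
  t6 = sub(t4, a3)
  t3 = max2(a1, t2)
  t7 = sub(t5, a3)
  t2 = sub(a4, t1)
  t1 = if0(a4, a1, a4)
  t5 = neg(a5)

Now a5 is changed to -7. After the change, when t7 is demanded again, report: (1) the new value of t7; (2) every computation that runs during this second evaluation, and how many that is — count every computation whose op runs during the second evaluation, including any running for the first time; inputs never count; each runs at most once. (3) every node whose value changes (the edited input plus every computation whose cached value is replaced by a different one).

t7 now evaluates to 3.
Run set: t5, t7 (2 run).
Changed values: a5, t5, t7.

Initial pass — values computed on the first demand:
  t5 = neg(-6) = 6
  t7 = sub(6, 4) = 2

Second demand — change propagation:
  t5: re-runs because a5 -6->-7; new result 7.
  t7: re-runs because t5 6->7; new result 3.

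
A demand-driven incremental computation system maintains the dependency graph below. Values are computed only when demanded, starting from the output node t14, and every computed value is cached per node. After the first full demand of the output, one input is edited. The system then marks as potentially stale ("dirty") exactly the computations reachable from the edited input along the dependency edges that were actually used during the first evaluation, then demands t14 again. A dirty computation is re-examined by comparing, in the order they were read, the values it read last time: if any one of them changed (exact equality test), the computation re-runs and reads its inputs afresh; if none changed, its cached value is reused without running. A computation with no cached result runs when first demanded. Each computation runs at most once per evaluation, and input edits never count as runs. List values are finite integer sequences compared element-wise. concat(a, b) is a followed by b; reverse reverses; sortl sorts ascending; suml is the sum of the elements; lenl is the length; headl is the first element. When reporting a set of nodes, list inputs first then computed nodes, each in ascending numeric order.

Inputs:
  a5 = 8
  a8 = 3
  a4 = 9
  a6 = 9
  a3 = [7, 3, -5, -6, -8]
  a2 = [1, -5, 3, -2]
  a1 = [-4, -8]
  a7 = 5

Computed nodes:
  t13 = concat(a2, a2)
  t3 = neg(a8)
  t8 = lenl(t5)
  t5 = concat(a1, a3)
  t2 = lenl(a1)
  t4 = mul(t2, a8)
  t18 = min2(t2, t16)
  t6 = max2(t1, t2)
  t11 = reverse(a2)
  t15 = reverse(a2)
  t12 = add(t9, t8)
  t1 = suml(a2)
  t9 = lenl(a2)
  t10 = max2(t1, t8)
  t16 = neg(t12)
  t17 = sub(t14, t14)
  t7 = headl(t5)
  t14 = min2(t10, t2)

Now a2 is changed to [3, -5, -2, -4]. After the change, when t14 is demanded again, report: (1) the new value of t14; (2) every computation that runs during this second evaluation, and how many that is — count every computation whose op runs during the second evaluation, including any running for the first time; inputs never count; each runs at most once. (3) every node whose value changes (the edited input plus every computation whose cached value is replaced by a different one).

First evaluation (everything demanded from the output):
  t1 = suml([1, -5, 3, -2]) = -3
  t2 = lenl([-4, -8]) = 2
  t5 = concat([-4, -8], [7, 3, -5, -6, -8]) = [-4, -8, 7, 3, -5, -6, -8]
  t8 = lenl([-4, -8, 7, 3, -5, -6, -8]) = 7
  t10 = max2(-3, 7) = 7
  t14 = min2(7, 2) = 2

Propagation after the edit:
  t1: runs — a2 [1, -5, 3, -2]->[3, -5, -2, -4]; result -8.
  t10: runs — t1 -3->-8; result 7 (same value as before).
  t14: checked — values it read are unchanged (t10 unchanged, t2 unchanged); reused cached 2 without running.

Key observation: the change is absorbed at t10 — it re-runs but produces the same value, and the output's value is unchanged.

New value of t14: 2.
Computations that run: t1, t10 — 2 in total.
Values that change: a2, t1.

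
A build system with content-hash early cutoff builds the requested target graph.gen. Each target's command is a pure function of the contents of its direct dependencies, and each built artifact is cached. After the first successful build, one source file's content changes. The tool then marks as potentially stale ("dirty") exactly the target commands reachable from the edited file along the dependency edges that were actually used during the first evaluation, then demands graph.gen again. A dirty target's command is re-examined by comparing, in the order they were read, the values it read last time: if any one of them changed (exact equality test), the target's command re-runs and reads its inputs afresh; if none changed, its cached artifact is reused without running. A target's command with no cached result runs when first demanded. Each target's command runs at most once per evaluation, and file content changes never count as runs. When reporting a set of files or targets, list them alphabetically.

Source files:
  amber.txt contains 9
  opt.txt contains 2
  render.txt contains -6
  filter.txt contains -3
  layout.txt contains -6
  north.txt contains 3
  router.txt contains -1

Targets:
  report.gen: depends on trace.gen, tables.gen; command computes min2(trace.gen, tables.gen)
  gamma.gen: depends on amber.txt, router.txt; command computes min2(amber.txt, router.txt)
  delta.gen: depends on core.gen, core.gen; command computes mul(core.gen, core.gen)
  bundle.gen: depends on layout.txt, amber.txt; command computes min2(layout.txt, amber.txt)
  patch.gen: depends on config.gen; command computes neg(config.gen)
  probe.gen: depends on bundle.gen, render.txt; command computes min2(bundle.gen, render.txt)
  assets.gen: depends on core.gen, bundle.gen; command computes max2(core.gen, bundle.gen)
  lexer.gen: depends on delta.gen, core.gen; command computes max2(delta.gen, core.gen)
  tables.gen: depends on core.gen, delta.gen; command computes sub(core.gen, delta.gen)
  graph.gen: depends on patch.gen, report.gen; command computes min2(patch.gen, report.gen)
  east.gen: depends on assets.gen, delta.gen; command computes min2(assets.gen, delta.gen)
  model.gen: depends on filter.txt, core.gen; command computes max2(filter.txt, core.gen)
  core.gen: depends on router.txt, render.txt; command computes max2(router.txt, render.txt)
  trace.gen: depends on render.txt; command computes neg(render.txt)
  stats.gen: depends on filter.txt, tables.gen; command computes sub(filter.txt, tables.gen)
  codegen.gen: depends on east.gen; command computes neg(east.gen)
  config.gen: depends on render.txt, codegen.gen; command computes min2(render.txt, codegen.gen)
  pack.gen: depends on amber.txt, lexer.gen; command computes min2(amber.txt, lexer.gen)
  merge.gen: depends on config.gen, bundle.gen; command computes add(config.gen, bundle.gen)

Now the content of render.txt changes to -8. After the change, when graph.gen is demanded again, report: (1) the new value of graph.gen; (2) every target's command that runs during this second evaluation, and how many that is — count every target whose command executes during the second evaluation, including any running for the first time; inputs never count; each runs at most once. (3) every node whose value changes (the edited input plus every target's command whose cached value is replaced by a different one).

First evaluation (everything demanded from the output):
  bundle.gen = min2(-6, 9) = -6
  core.gen = max2(-1, -6) = -1
  assets.gen = max2(-1, -6) = -1
  delta.gen = mul(-1, -1) = 1
  east.gen = min2(-1, 1) = -1
  codegen.gen = neg(-1) = 1
  config.gen = min2(-6, 1) = -6
  patch.gen = neg(-6) = 6
  tables.gen = sub(-1, 1) = -2
  trace.gen = neg(-6) = 6
  report.gen = min2(6, -2) = -2
  graph.gen = min2(6, -2) = -2

Propagation after the edit:
  core.gen: runs — render.txt -6->-8; result -1 (same value as before).
  assets.gen: checked — values it read are unchanged (core.gen unchanged, bundle.gen unchanged); reused cached -1 without running.
  delta.gen: checked — values it read are unchanged (core.gen unchanged, core.gen unchanged); reused cached 1 without running.
  east.gen: checked — values it read are unchanged (assets.gen unchanged, delta.gen unchanged); reused cached -1 without running.
  codegen.gen: checked — values it read are unchanged (east.gen unchanged); reused cached 1 without running.
  config.gen: runs — render.txt -6->-8; result -8.
  patch.gen: runs — config.gen -6->-8; result 8.
  tables.gen: checked — values it read are unchanged (core.gen unchanged, delta.gen unchanged); reused cached -2 without running.
  trace.gen: runs — render.txt -6->-8; result 8.
  report.gen: runs — trace.gen 6->8; result -2 (same value as before).
  graph.gen: runs — patch.gen 6->8; result -2 (same value as before).

Key observation: the cutoff stops propagation at assets.gen — its inputs' values are unchanged, so it reuses its cache.

New value of graph.gen: -2.
Target commands that run: config.gen, core.gen, graph.gen, patch.gen, report.gen, trace.gen — 6 in total.
Values that change: config.gen, patch.gen, render.txt, trace.gen.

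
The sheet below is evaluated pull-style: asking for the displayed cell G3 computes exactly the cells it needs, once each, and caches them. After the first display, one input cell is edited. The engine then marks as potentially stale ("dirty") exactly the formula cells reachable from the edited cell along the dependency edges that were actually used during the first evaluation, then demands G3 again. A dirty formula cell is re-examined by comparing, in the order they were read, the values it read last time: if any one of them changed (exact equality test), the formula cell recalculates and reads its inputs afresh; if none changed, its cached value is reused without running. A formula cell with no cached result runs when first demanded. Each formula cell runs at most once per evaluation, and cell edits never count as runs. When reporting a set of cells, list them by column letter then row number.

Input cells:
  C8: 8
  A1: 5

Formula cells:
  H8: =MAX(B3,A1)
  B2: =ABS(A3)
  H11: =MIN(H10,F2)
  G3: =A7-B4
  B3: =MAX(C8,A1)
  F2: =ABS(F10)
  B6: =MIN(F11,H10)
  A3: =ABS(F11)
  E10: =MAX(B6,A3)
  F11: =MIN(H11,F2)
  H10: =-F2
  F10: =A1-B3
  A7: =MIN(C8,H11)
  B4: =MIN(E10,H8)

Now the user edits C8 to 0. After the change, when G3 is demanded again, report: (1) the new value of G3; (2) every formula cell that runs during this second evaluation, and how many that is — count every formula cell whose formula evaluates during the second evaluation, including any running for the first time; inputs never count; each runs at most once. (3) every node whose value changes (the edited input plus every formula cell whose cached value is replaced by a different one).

First demand of the output computes:
  B3 = MAX(8, 5) = 8
  F10 = 5 - 8 = -3
  F2 = ABS(-3) = 3
  H8 = MAX(8, 5) = 8
  H10 = -(3) = -3
  H11 = MIN(-3, 3) = -3
  A7 = MIN(8, -3) = -3
  F11 = MIN(-3, 3) = -3
  A3 = ABS(-3) = 3
  B6 = MIN(-3, -3) = -3
  E10 = MAX(-3, 3) = 3
  B4 = MIN(3, 8) = 3
  G3 = -3 - 3 = -6

After the edit, cleaning proceeds:
  B3: a read changed (C8 8->0) — executes, giving 5.
  F10: a read changed (B3 8->5) — executes, giving 0.
  F2: a read changed (F10 -3->0) — executes, giving 0.
  H8: a read changed (B3 8->5) — executes, giving 5.
  H10: a read changed (F2 3->0) — executes, giving 0.
  H11: a read changed (H10 -3->0; F2 3->0) — executes, giving 0.
  A7: a read changed (C8 8->0; H11 -3->0) — executes, giving 0.
  F11: a read changed (H11 -3->0; F2 3->0) — executes, giving 0.
  A3: a read changed (F11 -3->0) — executes, giving 0.
  B6: a read changed (F11 -3->0; H10 -3->0) — executes, giving 0.
  E10: a read changed (B6 -3->0; A3 3->0) — executes, giving 0.
  B4: a read changed (E10 3->0; H8 8->5) — executes, giving 0.
  G3: a read changed (A7 -3->0; B4 3->0) — executes, giving 0.

Demanding G3 again yields 0.
13 formula cells run: A3, A7, B3, B4, B6, E10, F2, F10, F11, G3, H8, H10, H11.
The nodes whose values change: A3, A7, B3, B4, B6, C8, E10, F2, F10, F11, G3, H8, H10, H11.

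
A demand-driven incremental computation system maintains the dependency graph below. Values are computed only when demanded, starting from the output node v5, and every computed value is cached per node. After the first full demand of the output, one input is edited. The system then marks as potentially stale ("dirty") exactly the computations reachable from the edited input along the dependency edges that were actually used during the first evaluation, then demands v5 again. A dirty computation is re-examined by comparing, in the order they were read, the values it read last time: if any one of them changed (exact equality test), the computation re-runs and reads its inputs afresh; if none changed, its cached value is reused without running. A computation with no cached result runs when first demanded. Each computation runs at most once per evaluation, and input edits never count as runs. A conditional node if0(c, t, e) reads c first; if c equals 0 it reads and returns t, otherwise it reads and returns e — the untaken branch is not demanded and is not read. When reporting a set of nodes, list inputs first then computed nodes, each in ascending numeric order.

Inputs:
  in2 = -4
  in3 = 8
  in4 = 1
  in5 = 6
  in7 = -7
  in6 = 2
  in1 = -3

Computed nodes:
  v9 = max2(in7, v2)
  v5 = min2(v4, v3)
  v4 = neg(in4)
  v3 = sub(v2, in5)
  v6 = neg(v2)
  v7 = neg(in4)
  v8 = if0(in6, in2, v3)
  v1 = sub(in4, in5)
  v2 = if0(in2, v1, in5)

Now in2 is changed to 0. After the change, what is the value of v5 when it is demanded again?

First evaluation (everything demanded from the output):
  v2 = if0(in2=-4 -> else branch in5) = 6
  v3 = sub(6, 6) = 0
  v4 = neg(1) = -1
  v5 = min2(-1, 0) = -1

Propagation after the edit:
  v1: demanded for the first time — runs, produces -5.
  v2: runs — in2 -4->0; result -5.
  v3: runs — v2 6->-5; result -11.
  v5: runs — v3 0->-11; result -11.

Key observation: a condition flipped, so demand reaches new nodes — v1 runs for the first time.

New value of v5: -11.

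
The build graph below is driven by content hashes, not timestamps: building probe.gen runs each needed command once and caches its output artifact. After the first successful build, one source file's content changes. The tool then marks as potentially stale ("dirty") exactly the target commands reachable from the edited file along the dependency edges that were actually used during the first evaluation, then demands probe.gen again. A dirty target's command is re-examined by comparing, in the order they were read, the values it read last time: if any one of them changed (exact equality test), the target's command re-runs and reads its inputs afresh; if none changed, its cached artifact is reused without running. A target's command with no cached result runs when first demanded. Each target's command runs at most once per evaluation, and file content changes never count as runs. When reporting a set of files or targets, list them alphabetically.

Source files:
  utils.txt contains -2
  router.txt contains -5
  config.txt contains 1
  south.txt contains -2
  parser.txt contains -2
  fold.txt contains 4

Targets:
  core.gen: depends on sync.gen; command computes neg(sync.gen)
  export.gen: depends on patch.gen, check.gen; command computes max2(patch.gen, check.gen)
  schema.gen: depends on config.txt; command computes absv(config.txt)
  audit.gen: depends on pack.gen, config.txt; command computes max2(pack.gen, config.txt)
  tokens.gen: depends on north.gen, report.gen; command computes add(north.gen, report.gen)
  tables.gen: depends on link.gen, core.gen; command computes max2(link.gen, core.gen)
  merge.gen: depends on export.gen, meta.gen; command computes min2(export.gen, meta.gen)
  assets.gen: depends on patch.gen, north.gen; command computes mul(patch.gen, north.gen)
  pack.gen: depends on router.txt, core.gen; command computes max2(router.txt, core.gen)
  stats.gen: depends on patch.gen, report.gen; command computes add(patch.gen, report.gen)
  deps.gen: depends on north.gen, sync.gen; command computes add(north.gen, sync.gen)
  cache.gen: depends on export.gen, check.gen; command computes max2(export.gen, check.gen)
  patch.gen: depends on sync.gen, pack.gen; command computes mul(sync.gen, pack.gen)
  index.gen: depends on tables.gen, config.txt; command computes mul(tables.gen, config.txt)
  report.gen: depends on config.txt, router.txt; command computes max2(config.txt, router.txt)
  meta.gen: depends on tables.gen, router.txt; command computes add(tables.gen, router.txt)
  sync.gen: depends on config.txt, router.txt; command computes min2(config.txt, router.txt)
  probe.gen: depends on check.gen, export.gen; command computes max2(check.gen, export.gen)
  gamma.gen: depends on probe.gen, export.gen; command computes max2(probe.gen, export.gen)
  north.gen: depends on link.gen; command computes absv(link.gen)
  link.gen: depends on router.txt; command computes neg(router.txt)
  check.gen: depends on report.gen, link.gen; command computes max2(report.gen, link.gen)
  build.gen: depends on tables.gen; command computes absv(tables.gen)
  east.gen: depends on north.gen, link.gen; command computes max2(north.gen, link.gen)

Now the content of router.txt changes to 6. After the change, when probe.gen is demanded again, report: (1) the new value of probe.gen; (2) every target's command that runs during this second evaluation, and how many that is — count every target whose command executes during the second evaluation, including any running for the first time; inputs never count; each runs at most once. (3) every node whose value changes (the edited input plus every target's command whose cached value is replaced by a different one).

probe.gen now evaluates to 6.
Run set: check.gen, core.gen, export.gen, link.gen, pack.gen, patch.gen, probe.gen, report.gen, sync.gen (9 run).
Changed values: check.gen, core.gen, export.gen, link.gen, pack.gen, patch.gen, probe.gen, report.gen, router.txt, sync.gen.

Initial pass — values computed on the first demand:
  link.gen = neg(-5) = 5
  report.gen = max2(1, -5) = 1
  check.gen = max2(1, 5) = 5
  sync.gen = min2(1, -5) = -5
  core.gen = neg(-5) = 5
  pack.gen = max2(-5, 5) = 5
  patch.gen = mul(-5, 5) = -25
  export.gen = max2(-25, 5) = 5
  probe.gen = max2(5, 5) = 5

Second demand — change propagation:
  link.gen: re-runs because router.txt -5->6; new result -6.
  report.gen: re-runs because router.txt -5->6; new result 6.
  check.gen: re-runs because report.gen 1->6; link.gen 5->-6; new result 6.
  sync.gen: re-runs because router.txt -5->6; new result 1.
  core.gen: re-runs because sync.gen -5->1; new result -1.
  pack.gen: re-runs because router.txt -5->6; core.gen 5->-1; new result 6.
  patch.gen: re-runs because sync.gen -5->1; pack.gen 5->6; new result 6.
  export.gen: re-runs because patch.gen -25->6; check.gen 5->6; new result 6.
  probe.gen: re-runs because check.gen 5->6; export.gen 5->6; new result 6.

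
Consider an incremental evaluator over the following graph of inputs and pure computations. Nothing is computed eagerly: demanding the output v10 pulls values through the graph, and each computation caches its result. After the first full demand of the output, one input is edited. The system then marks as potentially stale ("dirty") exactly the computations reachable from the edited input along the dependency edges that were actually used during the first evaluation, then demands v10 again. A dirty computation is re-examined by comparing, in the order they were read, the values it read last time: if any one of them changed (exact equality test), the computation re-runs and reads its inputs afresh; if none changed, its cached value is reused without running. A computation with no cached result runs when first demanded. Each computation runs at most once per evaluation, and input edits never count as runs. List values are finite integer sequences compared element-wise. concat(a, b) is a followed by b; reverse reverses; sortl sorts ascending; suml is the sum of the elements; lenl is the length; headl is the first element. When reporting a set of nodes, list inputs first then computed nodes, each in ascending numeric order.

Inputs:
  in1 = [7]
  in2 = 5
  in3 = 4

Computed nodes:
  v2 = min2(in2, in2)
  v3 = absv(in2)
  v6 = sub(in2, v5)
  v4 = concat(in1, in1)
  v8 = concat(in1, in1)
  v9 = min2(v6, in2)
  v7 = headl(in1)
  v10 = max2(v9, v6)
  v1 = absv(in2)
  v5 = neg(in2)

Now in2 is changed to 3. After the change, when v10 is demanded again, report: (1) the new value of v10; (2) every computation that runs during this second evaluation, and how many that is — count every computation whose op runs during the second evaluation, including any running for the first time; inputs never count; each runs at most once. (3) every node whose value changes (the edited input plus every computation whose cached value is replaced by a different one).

v10 now evaluates to 6.
Run set: v5, v6, v9, v10 (4 run).
Changed values: in2, v5, v6, v9, v10.

Initial pass — values computed on the first demand:
  v5 = neg(5) = -5
  v6 = sub(5, -5) = 10
  v9 = min2(10, 5) = 5
  v10 = max2(5, 10) = 10

Second demand — change propagation:
  v5: re-runs because in2 5->3; new result -3.
  v6: re-runs because in2 5->3; v5 -5->-3; new result 6.
  v9: re-runs because v6 10->6; in2 5->3; new result 3.
  v10: re-runs because v9 5->3; v6 10->6; new result 6.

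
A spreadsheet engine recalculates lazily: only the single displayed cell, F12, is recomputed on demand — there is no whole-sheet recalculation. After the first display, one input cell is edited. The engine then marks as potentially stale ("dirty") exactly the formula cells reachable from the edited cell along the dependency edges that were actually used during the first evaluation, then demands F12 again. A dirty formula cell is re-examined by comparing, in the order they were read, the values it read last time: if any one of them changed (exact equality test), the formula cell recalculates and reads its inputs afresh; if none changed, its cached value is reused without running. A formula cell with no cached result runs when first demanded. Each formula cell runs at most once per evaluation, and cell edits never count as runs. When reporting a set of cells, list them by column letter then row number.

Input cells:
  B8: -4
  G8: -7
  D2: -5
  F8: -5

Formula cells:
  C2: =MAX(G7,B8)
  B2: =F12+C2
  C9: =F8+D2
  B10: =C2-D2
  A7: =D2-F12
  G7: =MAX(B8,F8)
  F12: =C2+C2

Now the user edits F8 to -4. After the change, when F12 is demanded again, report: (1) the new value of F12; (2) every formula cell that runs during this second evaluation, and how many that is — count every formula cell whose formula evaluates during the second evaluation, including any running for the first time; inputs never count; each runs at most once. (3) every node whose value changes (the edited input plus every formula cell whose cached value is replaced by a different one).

First evaluation (everything demanded from the output):
  G7 = MAX(-4, -5) = -4
  C2 = MAX(-4, -4) = -4
  F12 = -4 + -4 = -8

Propagation after the edit:
  G7: runs — F8 -5->-4; result -4 (same value as before).
  C2: checked — values it read are unchanged (G7 unchanged, B8 unchanged); reused cached -4 without running.
  F12: checked — values it read are unchanged (C2 unchanged, C2 unchanged); reused cached -8 without running.

Key observation: the change is absorbed at G7 — it re-runs but produces the same value, and the output's value is unchanged.

New value of F12: -8.
Formula cells that run: G7 — 1 in total.
Values that change: F8.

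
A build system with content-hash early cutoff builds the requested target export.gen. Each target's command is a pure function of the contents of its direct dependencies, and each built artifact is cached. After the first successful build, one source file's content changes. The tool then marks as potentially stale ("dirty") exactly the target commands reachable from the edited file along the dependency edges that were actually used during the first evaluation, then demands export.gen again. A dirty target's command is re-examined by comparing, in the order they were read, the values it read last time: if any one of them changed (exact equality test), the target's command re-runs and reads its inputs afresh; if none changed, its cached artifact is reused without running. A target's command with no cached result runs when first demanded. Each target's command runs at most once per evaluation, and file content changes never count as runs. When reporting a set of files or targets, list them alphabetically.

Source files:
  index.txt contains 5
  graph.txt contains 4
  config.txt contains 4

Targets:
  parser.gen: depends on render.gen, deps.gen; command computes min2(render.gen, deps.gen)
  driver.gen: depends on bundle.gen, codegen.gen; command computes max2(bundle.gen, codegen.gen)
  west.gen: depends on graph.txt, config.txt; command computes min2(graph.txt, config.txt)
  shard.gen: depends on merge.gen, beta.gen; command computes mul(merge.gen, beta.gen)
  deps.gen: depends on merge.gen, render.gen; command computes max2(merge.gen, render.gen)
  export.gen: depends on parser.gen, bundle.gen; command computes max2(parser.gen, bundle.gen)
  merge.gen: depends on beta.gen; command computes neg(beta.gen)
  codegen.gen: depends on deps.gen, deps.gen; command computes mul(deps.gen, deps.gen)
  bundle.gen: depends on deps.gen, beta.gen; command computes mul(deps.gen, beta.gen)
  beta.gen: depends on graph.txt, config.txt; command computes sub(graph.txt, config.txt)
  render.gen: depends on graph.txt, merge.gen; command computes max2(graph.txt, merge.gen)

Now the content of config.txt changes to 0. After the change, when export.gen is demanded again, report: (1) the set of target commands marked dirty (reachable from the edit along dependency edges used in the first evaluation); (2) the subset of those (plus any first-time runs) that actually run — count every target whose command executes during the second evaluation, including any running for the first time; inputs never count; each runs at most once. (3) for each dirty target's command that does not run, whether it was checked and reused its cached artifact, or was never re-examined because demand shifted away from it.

First evaluation (everything demanded from the output):
  beta.gen = sub(4, 4) = 0
  merge.gen = neg(0) = 0
  render.gen = max2(4, 0) = 4
  deps.gen = max2(0, 4) = 4
  bundle.gen = mul(4, 0) = 0
  parser.gen = min2(4, 4) = 4
  export.gen = max2(4, 0) = 4

Propagation after the edit:
  beta.gen: runs — config.txt 4->0; result 4.
  merge.gen: runs — beta.gen 0->4; result -4.
  render.gen: runs — merge.gen 0->-4; result 4 (same value as before).
  deps.gen: runs — merge.gen 0->-4; result 4 (same value as before).
  bundle.gen: runs — beta.gen 0->4; result 16.
  parser.gen: checked — values it read are unchanged (render.gen unchanged, deps.gen unchanged); reused cached 4 without running.
  export.gen: runs — bundle.gen 0->16; result 16.

Key observation: the cutoff stops propagation at parser.gen — its inputs' values are unchanged, so it reuses its cache.

Marked dirty: beta.gen, bundle.gen, deps.gen, export.gen, merge.gen, parser.gen, render.gen.
Target commands that run: beta.gen, bundle.gen, deps.gen, export.gen, merge.gen, render.gen — 6 in total.
Checked but reused from cache: parser.gen.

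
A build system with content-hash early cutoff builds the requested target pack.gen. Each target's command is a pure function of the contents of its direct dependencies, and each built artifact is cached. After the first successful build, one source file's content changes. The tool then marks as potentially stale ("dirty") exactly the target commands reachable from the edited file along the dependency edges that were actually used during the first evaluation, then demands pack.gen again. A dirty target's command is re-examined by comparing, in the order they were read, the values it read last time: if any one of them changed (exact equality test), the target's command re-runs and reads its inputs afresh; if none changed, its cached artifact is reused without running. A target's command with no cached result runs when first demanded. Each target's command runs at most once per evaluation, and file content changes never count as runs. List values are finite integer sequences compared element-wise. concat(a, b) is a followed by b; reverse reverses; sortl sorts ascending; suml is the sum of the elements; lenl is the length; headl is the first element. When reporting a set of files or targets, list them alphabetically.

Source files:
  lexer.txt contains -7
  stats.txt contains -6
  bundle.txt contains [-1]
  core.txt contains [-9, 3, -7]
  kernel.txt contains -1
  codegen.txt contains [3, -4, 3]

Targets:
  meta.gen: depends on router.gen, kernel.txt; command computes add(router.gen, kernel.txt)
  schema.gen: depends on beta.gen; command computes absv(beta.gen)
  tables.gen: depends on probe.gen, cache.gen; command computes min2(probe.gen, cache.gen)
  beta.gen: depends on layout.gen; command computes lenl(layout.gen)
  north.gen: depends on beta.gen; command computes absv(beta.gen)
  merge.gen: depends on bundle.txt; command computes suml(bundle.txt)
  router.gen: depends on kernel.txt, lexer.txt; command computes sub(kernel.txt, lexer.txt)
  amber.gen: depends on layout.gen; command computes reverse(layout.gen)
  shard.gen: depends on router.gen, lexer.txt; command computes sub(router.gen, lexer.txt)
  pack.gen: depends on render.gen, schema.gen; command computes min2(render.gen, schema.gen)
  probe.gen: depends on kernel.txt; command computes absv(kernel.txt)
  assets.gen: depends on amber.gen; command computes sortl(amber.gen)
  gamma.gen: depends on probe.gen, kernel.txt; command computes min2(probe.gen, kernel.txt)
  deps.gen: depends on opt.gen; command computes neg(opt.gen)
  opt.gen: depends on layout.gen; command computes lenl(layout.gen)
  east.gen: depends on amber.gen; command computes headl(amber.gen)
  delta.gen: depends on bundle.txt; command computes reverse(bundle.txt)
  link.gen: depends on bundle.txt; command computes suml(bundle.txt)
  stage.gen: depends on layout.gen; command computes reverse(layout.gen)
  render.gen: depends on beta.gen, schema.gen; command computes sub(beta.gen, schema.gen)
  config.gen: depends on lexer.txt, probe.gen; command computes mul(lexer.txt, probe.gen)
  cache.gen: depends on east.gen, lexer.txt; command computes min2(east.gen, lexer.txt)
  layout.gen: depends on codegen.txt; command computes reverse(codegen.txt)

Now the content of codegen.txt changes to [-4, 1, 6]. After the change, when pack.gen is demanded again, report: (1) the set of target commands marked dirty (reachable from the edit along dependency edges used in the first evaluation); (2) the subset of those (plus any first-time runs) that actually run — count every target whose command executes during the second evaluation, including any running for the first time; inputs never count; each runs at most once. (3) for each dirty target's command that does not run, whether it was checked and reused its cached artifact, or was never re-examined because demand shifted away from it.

First evaluation (everything demanded from the output):
  layout.gen = reverse([3, -4, 3]) = [3, -4, 3]
  beta.gen = lenl([3, -4, 3]) = 3
  schema.gen = absv(3) = 3
  render.gen = sub(3, 3) = 0
  pack.gen = min2(0, 3) = 0

Propagation after the edit:
  layout.gen: runs — codegen.txt [3, -4, 3]->[-4, 1, 6]; result [6, 1, -4].
  beta.gen: runs — layout.gen [3, -4, 3]->[6, 1, -4]; result 3 (same value as before).
  schema.gen: checked — values it read are unchanged (beta.gen unchanged); reused cached 3 without running.
  render.gen: checked — values it read are unchanged (beta.gen unchanged, schema.gen unchanged); reused cached 0 without running.
  pack.gen: checked — values it read are unchanged (render.gen unchanged, schema.gen unchanged); reused cached 0 without running.

Key observation: the change is absorbed at beta.gen — it re-runs but produces the same value, and the output's value is unchanged.

Marked dirty: beta.gen, layout.gen, pack.gen, render.gen, schema.gen.
Target commands that run: beta.gen, layout.gen — 2 in total.
Checked but reused from cache: pack.gen, render.gen, schema.gen.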